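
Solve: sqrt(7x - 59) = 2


Square both sides: 7x - 59 = 2^2 = 4
7x = 4 + 59 = 63
x = 9
Check: sqrt(7*9 - 59) = sqrt(4) = 2 ✓

x = 9


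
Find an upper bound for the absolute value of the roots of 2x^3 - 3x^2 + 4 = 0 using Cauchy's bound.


Cauchy's bound: all roots r satisfy |r| <= 1 + max(|a_i/a_n|) for i = 0,...,n-1
where a_n is the leading coefficient.

Coefficients: [2, -3, 0, 4]
Leading coefficient a_n = 2
Ratios |a_i/a_n|: 3/2, 0, 2
Maximum ratio: 2
Cauchy's bound: |r| <= 1 + 2 = 3

Upper bound = 3


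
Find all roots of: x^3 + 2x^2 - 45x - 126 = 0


Let p(x) = x^3 + 2x^2 - 45x - 126. By the rational root theorem (leading coefficient 1), any rational root is an integer divisor of 126: try ±1, ±2, ... in turn.
Test x = 1: value = -168 ≠ 0.
Test x = -1: value = -80 ≠ 0.
Test x = 2: value = -200 ≠ 0.
Test x = -2: value = -36 ≠ 0.
Test x = 3: value = -216 ≠ 0.
Test x = -3: value = 0 ✓, so (x + 3) is a factor.
Synthetic division by (x + 3): bring down 1; 1(-3) + 2 = -1; (-1)(-3) - 45 = -42; (-42)(-3) - 126 = 0 → quotient x^2 - x - 42, remainder 0.
Solve the quadratic x^2 - x - 42 = 0: discriminant = (-1)^2 - 4(1)(-42) = 1 + 168 = 169.
sqrt(169) = 13, so x = (1 ± 13)/2: x = 7 or x = -6.
Collecting all roots found:

x = -6, x = -3, x = 7


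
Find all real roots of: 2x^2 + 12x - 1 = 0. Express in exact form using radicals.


Using the quadratic formula: x = (-b ± sqrt(b^2 - 4ac)) / (2a)
Here a = 2, b = 12, c = -1
Discriminant = b^2 - 4ac = 12^2 - 4(2)(-1) = 144 + 8 = 152
Since discriminant = 152 > 0, there are two real roots.
x = (-12 ± 2*sqrt(38)) / 4
Simplifying: x = (-6 ± sqrt(38)) / 2
Numerically: x ≈ 0.0822 or x ≈ -6.0822

x = (-6 + sqrt(38)) / 2 or x = (-6 - sqrt(38)) / 2


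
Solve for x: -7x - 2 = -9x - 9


Starting with: -7x - 2 = -9x - 9
Move all x terms to left: (-7 + 9)x = -9 + 2
Simplify: 2x = -7
Divide both sides by 2: x = -7/2

x = -7/2


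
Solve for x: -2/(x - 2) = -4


Multiply both sides by (x - 2): -2 = -4(x - 2)
Distribute: -2 = -4x + 8
-4x = -2 - 8 = -10
x = 5/2

x = 5/2


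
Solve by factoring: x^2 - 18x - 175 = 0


We need two numbers that multiply to -175 and add to -18.
Those numbers are 7 and -25 (since 7 * (-25) = -175 and 7 + (-25) = -18).
So x^2 - 18x - 175 = (x + 7)(x - 25) = 0
Setting each factor to zero: x = -7 or x = 25

x = -7, x = 25


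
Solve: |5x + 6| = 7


An absolute value equation |expr| = 7 gives two cases:
Case 1: 5x + 6 = 7
  5x = 1, so x = 1/5
Case 2: 5x + 6 = -7
  5x = -13, so x = -13/5

x = -13/5, x = 1/5


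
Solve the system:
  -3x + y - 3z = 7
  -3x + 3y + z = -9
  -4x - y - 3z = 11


Using Cramer's rule. Expand each determinant along the first row.
D  = (-3)*[3*(-3) - 1*(-1)] - 1*[(-3)*(-3) - 1*(-4)] + (-3)*[(-3)*(-1) - 3*(-4)]
  = (-3)*(-8) - 1*(13) + (-3)*(15) = -34
Dx = 7*[3*(-3) - 1*(-1)] - 1*[(-9)*(-3) - 1*11] + (-3)*[(-9)*(-1) - 3*11]
  = 7*(-8) - 1*(16) + (-3)*(-24) = 0
Dy = (-3)*[(-9)*(-3) - 1*11] - 7*[(-3)*(-3) - 1*(-4)] + (-3)*[(-3)*11 - (-9)*(-4)]
  = (-3)*(16) - 7*(13) + (-3)*(-69) = 68
Dz = (-3)*[3*11 - (-9)*(-1)] - 1*[(-3)*11 - (-9)*(-4)] + 7*[(-3)*(-1) - 3*(-4)]
  = (-3)*(24) - 1*(-69) + 7*(15) = 102
x = Dx/D = 0/-34 = 0, y = Dy/D = 68/-34 = -2, z = Dz/D = 102/-34 = -3
Check eq1: (-3)(0) + (1)(-2) + (-3)(-3) = 7 = 7 ✓
Check eq2: (-3)(0) + (3)(-2) + (1)(-3) = -9 = -9 ✓
Check eq3: (-4)(0) + (-1)(-2) + (-3)(-3) = 11 = 11 ✓

x = 0, y = -2, z = -3


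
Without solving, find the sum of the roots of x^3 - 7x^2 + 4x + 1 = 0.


By Vieta's formulas for x^3 + bx^2 + cx + d = 0:
  r1 + r2 + r3 = -b/a = 7
  r1*r2 + r1*r3 + r2*r3 = c/a = 4
  r1*r2*r3 = -d/a = -1


Sum = 7


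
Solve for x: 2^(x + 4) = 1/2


Express both sides with the same base.
1/2 = 2^(-1)
Since the bases match, equate exponents: x + 4 = -1
So x = -1 - (4) = -5

x = -5


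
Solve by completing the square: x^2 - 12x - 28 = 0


Start: x^2 - 12x - 28 = 0
Move constant: x^2 - 12x = 28
Half of -12 is -6, squared is 36
Add 36 to both sides: x^2 - 12x + 36 = 64
(x - 6)^2 = 64
x - 6 = ±8
x = 6 + 8 = 14 or x = 6 - 8 = -2

x = -2, x = 14


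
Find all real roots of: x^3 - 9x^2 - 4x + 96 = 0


Let p(x) = x^3 - 9x^2 - 4x + 96. By the rational root theorem (leading coefficient 1), any rational root is an integer divisor of 96: try ±1, ±2, ... in turn.
Test x = 1: value = 84 ≠ 0.
Test x = -1: value = 90 ≠ 0.
Test x = 2: value = 60 ≠ 0.
Test x = -2: value = 60 ≠ 0.
Test x = 3: value = 30 ≠ 0.
Test x = -3: value = 0 ✓, so (x + 3) is a factor.
Synthetic division by (x + 3): bring down 1; 1(-3) - 9 = -12; (-12)(-3) - 4 = 32; 32(-3) + 96 = 0 → quotient x^2 - 12x + 32, remainder 0.
Solve the quadratic x^2 - 12x + 32 = 0: discriminant = (-12)^2 - 4(1)(32) = 144 - 128 = 16.
sqrt(16) = 4, so x = (12 ± 4)/2: x = 8 or x = 4.

x = -3, x = 4, x = 8


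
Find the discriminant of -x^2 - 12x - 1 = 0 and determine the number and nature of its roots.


For ax^2 + bx + c = 0, discriminant D = b^2 - 4ac
Here a = -1, b = -12, c = -1
D = (-12)^2 - 4(-1)(-1) = 144 - 4 = 140

D = 140 > 0 but not a perfect square
The equation has 2 distinct real irrational roots.

Discriminant = 140, 2 distinct real irrational roots


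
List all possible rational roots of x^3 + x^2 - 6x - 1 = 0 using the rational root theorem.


Rational root theorem: possible roots are ±p/q where:
  p divides the constant term (-1): p ∈ {1}
  q divides the leading coefficient (1): q ∈ {1}

All possible rational roots: -1, 1

-1, 1


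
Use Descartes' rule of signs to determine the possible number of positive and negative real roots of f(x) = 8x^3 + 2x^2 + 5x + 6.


Descartes' rule of signs:

For positive roots, count sign changes in f(x) = 8x^3 + 2x^2 + 5x + 6:
Signs of coefficients: +, +, +, +
Number of sign changes: 0
Possible positive real roots: 0

For negative roots, examine f(-x) = -8x^3 + 2x^2 - 5x + 6:
Signs of coefficients: -, +, -, +
Number of sign changes: 3
Possible negative real roots: 3, 1

Positive roots: 0; Negative roots: 3 or 1


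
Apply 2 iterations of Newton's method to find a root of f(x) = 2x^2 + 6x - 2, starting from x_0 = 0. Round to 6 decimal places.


Newton's method: x_(n+1) = x_n - f(x_n)/f'(x_n)
f(x) = 2x^2 + 6x - 2
f'(x) = 4x + 6

Iteration 1:
  f(0.000000) = -2.000000
  f'(0.000000) = 6.000000
  x_1 = 0.000000 - (-2.000000)/(6.000000) = 0.333333

Iteration 2:
  f(0.333333) = 0.222222
  f'(0.333333) = 7.333333
  x_2 = 0.333333 - (0.222222)/(7.333333) = 0.303030

x_2 = 0.303030


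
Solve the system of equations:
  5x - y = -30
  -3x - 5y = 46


Using Cramer's rule:
Determinant D = (5)(-5) - (-3)(-1) = -25 - 3 = -28
Dx = (-30)(-5) - (46)(-1) = 150 + 46 = 196
Dy = (5)(46) - (-3)(-30) = 230 - 90 = 140
x = Dx/D = 196/-28 = -7
y = Dy/D = 140/-28 = -5

x = -7, y = -5


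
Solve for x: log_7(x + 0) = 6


Convert to exponential form: x + 0 = 7^6 = 117649
x = 117649 - 0 = 117649
Check: log_7(117649 + 0) = log_7(117649) = log_7(117649) = 6 ✓

x = 117649


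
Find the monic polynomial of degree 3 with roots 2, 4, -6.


A monic polynomial with roots 2, 4, -6 is:
p(x) = (x - 2)(x - 4)(x + 6)
After multiplying by (x - 2): x - 2
After multiplying by (x - 4): x^2 - 6x + 8
After multiplying by (x + 6): x^3 - 28x + 48

x^3 - 28x + 48


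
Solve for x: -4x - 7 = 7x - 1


Starting with: -4x - 7 = 7x - 1
Move all x terms to left: (-4 - 7)x = -1 + 7
Simplify: -11x = 6
Divide both sides by -11: x = -6/11

x = -6/11


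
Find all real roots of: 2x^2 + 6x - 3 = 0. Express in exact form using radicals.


Using the quadratic formula: x = (-b ± sqrt(b^2 - 4ac)) / (2a)
Here a = 2, b = 6, c = -3
Discriminant = b^2 - 4ac = 6^2 - 4(2)(-3) = 36 + 24 = 60
Since discriminant = 60 > 0, there are two real roots.
x = (-6 ± 2*sqrt(15)) / 4
Simplifying: x = (-3 ± sqrt(15)) / 2
Numerically: x ≈ 0.4365 or x ≈ -3.4365

x = (-3 + sqrt(15)) / 2 or x = (-3 - sqrt(15)) / 2


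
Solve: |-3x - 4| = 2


An absolute value equation |expr| = 2 gives two cases:
Case 1: -3x - 4 = 2
  -3x = 6, so x = -2
Case 2: -3x - 4 = -2
  -3x = 2, so x = -2/3

x = -2, x = -2/3


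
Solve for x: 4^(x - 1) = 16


Express both sides with the same base.
16 = 4^2
Since the bases match, equate exponents: x - 1 = 2
So x = 2 - (-1) = 3

x = 3


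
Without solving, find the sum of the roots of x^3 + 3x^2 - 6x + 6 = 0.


By Vieta's formulas for x^3 + bx^2 + cx + d = 0:
  r1 + r2 + r3 = -b/a = -3
  r1*r2 + r1*r3 + r2*r3 = c/a = -6
  r1*r2*r3 = -d/a = -6


Sum = -3


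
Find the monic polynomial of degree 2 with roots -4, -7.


A monic polynomial with roots -4, -7 is:
p(x) = (x + 4)(x + 7)
After multiplying by (x + 4): x + 4
After multiplying by (x + 7): x^2 + 11x + 28

x^2 + 11x + 28


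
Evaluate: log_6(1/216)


We need the exponent such that 6^? = 1/216
6^(-3) = 1/6^3 = 1/216
Therefore log_6(1/216) = -3

-3


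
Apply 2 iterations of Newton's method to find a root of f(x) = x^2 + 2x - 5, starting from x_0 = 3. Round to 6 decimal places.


Newton's method: x_(n+1) = x_n - f(x_n)/f'(x_n)
f(x) = x^2 + 2x - 5
f'(x) = 2x + 2

Iteration 1:
  f(3.000000) = 10.000000
  f'(3.000000) = 8.000000
  x_1 = 3.000000 - (10.000000)/(8.000000) = 1.750000

Iteration 2:
  f(1.750000) = 1.562500
  f'(1.750000) = 5.500000
  x_2 = 1.750000 - (1.562500)/(5.500000) = 1.465909

x_2 = 1.465909


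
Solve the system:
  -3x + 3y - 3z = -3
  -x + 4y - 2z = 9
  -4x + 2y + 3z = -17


Using Cramer's rule. Expand each determinant along the first row.
D  = (-3)*[4*3 - (-2)*2] - 3*[(-1)*3 - (-2)*(-4)] + (-3)*[(-1)*2 - 4*(-4)]
  = (-3)*(16) - 3*(-11) + (-3)*(14) = -57
Dx = (-3)*[4*3 - (-2)*2] - 3*[9*3 - (-2)*(-17)] + (-3)*[9*2 - 4*(-17)]
  = (-3)*(16) - 3*(-7) + (-3)*(86) = -285
Dy = (-3)*[9*3 - (-2)*(-17)] - (-3)*[(-1)*3 - (-2)*(-4)] + (-3)*[(-1)*(-17) - 9*(-4)]
  = (-3)*(-7) - (-3)*(-11) + (-3)*(53) = -171
Dz = (-3)*[4*(-17) - 9*2] - 3*[(-1)*(-17) - 9*(-4)] + (-3)*[(-1)*2 - 4*(-4)]
  = (-3)*(-86) - 3*(53) + (-3)*(14) = 57
x = Dx/D = -285/-57 = 5, y = Dy/D = -171/-57 = 3, z = Dz/D = 57/-57 = -1
Check eq1: (-3)(5) + (3)(3) + (-3)(-1) = -3 = -3 ✓
Check eq2: (-1)(5) + (4)(3) + (-2)(-1) = 9 = 9 ✓
Check eq3: (-4)(5) + (2)(3) + (3)(-1) = -17 = -17 ✓

x = 5, y = 3, z = -1


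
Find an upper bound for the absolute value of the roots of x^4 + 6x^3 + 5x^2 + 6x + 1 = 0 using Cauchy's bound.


Cauchy's bound: all roots r satisfy |r| <= 1 + max(|a_i/a_n|) for i = 0,...,n-1
where a_n is the leading coefficient.

Coefficients: [1, 6, 5, 6, 1]
Leading coefficient a_n = 1
Ratios |a_i/a_n|: 6, 5, 6, 1
Maximum ratio: 6
Cauchy's bound: |r| <= 1 + 6 = 7

Upper bound = 7


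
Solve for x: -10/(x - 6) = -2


Multiply both sides by (x - 6): -10 = -2(x - 6)
Distribute: -10 = -2x + 12
-2x = -10 - 12 = -22
x = 11

x = 11


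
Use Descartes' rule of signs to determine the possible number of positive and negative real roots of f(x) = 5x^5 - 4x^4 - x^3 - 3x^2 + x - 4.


Descartes' rule of signs:

For positive roots, count sign changes in f(x) = 5x^5 - 4x^4 - x^3 - 3x^2 + x - 4:
Signs of coefficients: +, -, -, -, +, -
Number of sign changes: 3
Possible positive real roots: 3, 1

For negative roots, examine f(-x) = -5x^5 - 4x^4 + x^3 - 3x^2 - x - 4:
Signs of coefficients: -, -, +, -, -, -
Number of sign changes: 2
Possible negative real roots: 2, 0

Positive roots: 3 or 1; Negative roots: 2 or 0


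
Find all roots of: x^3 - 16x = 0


The constant term is 0, so x = 0 is a root. Factor out x:
  x^2 - 16 = 0
Solve the quadratic x^2 - 16 = 0: discriminant = 0^2 - 4(1)(-16) = 0 + 64 = 64.
sqrt(64) = 8, so x = (0 ± 8)/2: x = 4 or x = -4.
Collecting all roots found:

x = -4, x = 0, x = 4


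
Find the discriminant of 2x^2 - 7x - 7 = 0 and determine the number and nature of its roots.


For ax^2 + bx + c = 0, discriminant D = b^2 - 4ac
Here a = 2, b = -7, c = -7
D = (-7)^2 - 4(2)(-7) = 49 + 56 = 105

D = 105 > 0 but not a perfect square
The equation has 2 distinct real irrational roots.

Discriminant = 105, 2 distinct real irrational roots


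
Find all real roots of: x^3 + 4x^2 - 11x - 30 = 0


Let p(x) = x^3 + 4x^2 - 11x - 30. By the rational root theorem (leading coefficient 1), any rational root is an integer divisor of 30: try ±1, ±2, ... in turn.
Test x = 1: value = -36 ≠ 0.
Test x = -1: value = -16 ≠ 0.
Test x = 2: value = -28 ≠ 0.
Test x = -2: value = 0 ✓, so (x + 2) is a factor.
Synthetic division by (x + 2): bring down 1; 1(-2) + 4 = 2; 2(-2) - 11 = -15; (-15)(-2) - 30 = 0 → quotient x^2 + 2x - 15, remainder 0.
Solve the quadratic x^2 + 2x - 15 = 0: discriminant = 2^2 - 4(1)(-15) = 4 + 60 = 64.
sqrt(64) = 8, so x = (-2 ± 8)/2: x = 3 or x = -5.

x = -5, x = -2, x = 3


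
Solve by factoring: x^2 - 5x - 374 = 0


We need two numbers that multiply to -374 and add to -5.
Those numbers are 17 and -22 (since 17 * (-22) = -374 and 17 + (-22) = -5).
So x^2 - 5x - 374 = (x + 17)(x - 22) = 0
Setting each factor to zero: x = -17 or x = 22

x = -17, x = 22


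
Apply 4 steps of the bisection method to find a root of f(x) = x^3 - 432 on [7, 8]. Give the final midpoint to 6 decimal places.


f(x) = x^3 - 432
f(7) = -89 < 0
f(8) = 80 > 0

Step 1: midpoint = (7.000000 + 8.000000)/2 = 7.500000
  f(7.500000) = -10.125000
  f(mid) < 0, so root is in [7.500000, 8.000000]

Step 2: midpoint = (7.500000 + 8.000000)/2 = 7.750000
  f(7.750000) = 33.484375
  f(mid) > 0, so root is in [7.500000, 7.750000]

Step 3: midpoint = (7.500000 + 7.750000)/2 = 7.625000
  f(7.625000) = 11.322266
  f(mid) > 0, so root is in [7.500000, 7.625000]

Step 4: midpoint = (7.500000 + 7.625000)/2 = 7.562500
  f(7.562500) = 0.510010
  f(mid) > 0, so root is in [7.500000, 7.562500]

midpoint = 7.562500


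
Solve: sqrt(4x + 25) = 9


Square both sides: 4x + 25 = 9^2 = 81
4x = 81 - 25 = 56
x = 14
Check: sqrt(4*14 + 25) = sqrt(81) = 9 ✓

x = 14


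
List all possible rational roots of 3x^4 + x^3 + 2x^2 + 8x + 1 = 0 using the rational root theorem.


Rational root theorem: possible roots are ±p/q where:
  p divides the constant term (1): p ∈ {1}
  q divides the leading coefficient (3): q ∈ {1, 3}

All possible rational roots: -1, -1/3, 1/3, 1

-1, -1/3, 1/3, 1


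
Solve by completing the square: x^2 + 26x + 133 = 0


Start: x^2 + 26x + 133 = 0
Move constant: x^2 + 26x = -133
Half of 26 is 13, squared is 169
Add 169 to both sides: x^2 + 26x + 169 = 36
(x + 13)^2 = 36
x + 13 = ±6
x = -13 + 6 = -7 or x = -13 - 6 = -19

x = -19, x = -7


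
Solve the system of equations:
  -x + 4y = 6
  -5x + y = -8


Using Cramer's rule:
Determinant D = (-1)(1) - (-5)(4) = -1 + 20 = 19
Dx = (6)(1) - (-8)(4) = 6 + 32 = 38
Dy = (-1)(-8) - (-5)(6) = 8 + 30 = 38
x = Dx/D = 38/19 = 2
y = Dy/D = 38/19 = 2

x = 2, y = 2


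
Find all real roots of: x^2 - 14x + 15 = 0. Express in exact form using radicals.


Using the quadratic formula: x = (-b ± sqrt(b^2 - 4ac)) / (2a)
Here a = 1, b = -14, c = 15
Discriminant = b^2 - 4ac = (-14)^2 - 4(1)(15) = 196 - 60 = 136
Since discriminant = 136 > 0, there are two real roots.
x = (14 ± 2*sqrt(34)) / 2
Simplifying: x = 7 ± sqrt(34)
Numerically: x ≈ 12.8310 or x ≈ 1.1690

x = 7 + sqrt(34) or x = 7 - sqrt(34)


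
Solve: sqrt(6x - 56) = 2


Square both sides: 6x - 56 = 2^2 = 4
6x = 4 + 56 = 60
x = 10
Check: sqrt(6*10 - 56) = sqrt(4) = 2 ✓

x = 10


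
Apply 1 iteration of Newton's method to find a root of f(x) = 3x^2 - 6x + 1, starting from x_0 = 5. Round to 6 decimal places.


Newton's method: x_(n+1) = x_n - f(x_n)/f'(x_n)
f(x) = 3x^2 - 6x + 1
f'(x) = 6x - 6

Iteration 1:
  f(5.000000) = 46.000000
  f'(5.000000) = 24.000000
  x_1 = 5.000000 - (46.000000)/(24.000000) = 3.083333

x_1 = 3.083333


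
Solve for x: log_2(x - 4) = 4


Convert to exponential form: x - 4 = 2^4 = 16
x = 16 + 4 = 20
Check: log_2(20 - 4) = log_2(16) = log_2(16) = 4 ✓

x = 20


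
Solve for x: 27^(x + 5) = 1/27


Express both sides with the same base.
1/27 = 27^(-1)
Since the bases match, equate exponents: x + 5 = -1
So x = -1 - (5) = -6

x = -6


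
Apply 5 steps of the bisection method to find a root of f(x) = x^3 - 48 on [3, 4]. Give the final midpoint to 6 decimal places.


f(x) = x^3 - 48
f(3) = -21 < 0
f(4) = 16 > 0

Step 1: midpoint = (3.000000 + 4.000000)/2 = 3.500000
  f(3.500000) = -5.125000
  f(mid) < 0, so root is in [3.500000, 4.000000]

Step 2: midpoint = (3.500000 + 4.000000)/2 = 3.750000
  f(3.750000) = 4.734375
  f(mid) > 0, so root is in [3.500000, 3.750000]

Step 3: midpoint = (3.500000 + 3.750000)/2 = 3.625000
  f(3.625000) = -0.365234
  f(mid) < 0, so root is in [3.625000, 3.750000]

Step 4: midpoint = (3.625000 + 3.750000)/2 = 3.687500
  f(3.687500) = 2.141357
  f(mid) > 0, so root is in [3.625000, 3.687500]

Step 5: midpoint = (3.625000 + 3.687500)/2 = 3.656250
  f(3.656250) = 0.877350
  f(mid) > 0, so root is in [3.625000, 3.656250]

midpoint = 3.656250


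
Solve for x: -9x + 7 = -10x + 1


Starting with: -9x + 7 = -10x + 1
Move all x terms to left: (-9 + 10)x = 1 - 7
Simplify: x = -6
Divide both sides by 1: x = -6

x = -6


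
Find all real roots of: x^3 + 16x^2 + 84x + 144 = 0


Let p(x) = x^3 + 16x^2 + 84x + 144. By the rational root theorem (leading coefficient 1), any rational root is an integer divisor of 144: try ±1, ±2, ... in turn.
Test x = 1: value = 245 ≠ 0.
Test x = -1: value = 75 ≠ 0.
Test x = 2: value = 384 ≠ 0.
Test x = -2: value = 32 ≠ 0.
Test x = 3: value = 567 ≠ 0.
Test x = -3: value = 9 ≠ 0.
Test x = 4: value = 800 ≠ 0.
Test x = -4: value = 0 ✓, so (x + 4) is a factor.
Synthetic division by (x + 4): bring down 1; 1(-4) + 16 = 12; 12(-4) + 84 = 36; 36(-4) + 144 = 0 → quotient x^2 + 12x + 36, remainder 0.
Solve the quadratic x^2 + 12x + 36 = 0: discriminant = 12^2 - 4(1)(36) = 144 - 144 = 0.
Discriminant = 0, so a double root: x = -12/2 = -6.

x = -6 (multiplicity 2), x = -4


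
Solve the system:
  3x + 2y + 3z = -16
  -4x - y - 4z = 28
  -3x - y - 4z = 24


Using Cramer's rule. Expand each determinant along the first row.
D  = 3*[(-1)*(-4) - (-4)*(-1)] - 2*[(-4)*(-4) - (-4)*(-3)] + 3*[(-4)*(-1) - (-1)*(-3)]
  = 3*(0) - 2*(4) + 3*(1) = -5
Dx = (-16)*[(-1)*(-4) - (-4)*(-1)] - 2*[28*(-4) - (-4)*24] + 3*[28*(-1) - (-1)*24]
  = (-16)*(0) - 2*(-16) + 3*(-4) = 20
Dy = 3*[28*(-4) - (-4)*24] - (-16)*[(-4)*(-4) - (-4)*(-3)] + 3*[(-4)*24 - 28*(-3)]
  = 3*(-16) - (-16)*(4) + 3*(-12) = -20
Dz = 3*[(-1)*24 - 28*(-1)] - 2*[(-4)*24 - 28*(-3)] + (-16)*[(-4)*(-1) - (-1)*(-3)]
  = 3*(4) - 2*(-12) + (-16)*(1) = 20
x = Dx/D = 20/-5 = -4, y = Dy/D = -20/-5 = 4, z = Dz/D = 20/-5 = -4
Check eq1: (3)(-4) + (2)(4) + (3)(-4) = -16 = -16 ✓
Check eq2: (-4)(-4) + (-1)(4) + (-4)(-4) = 28 = 28 ✓
Check eq3: (-3)(-4) + (-1)(4) + (-4)(-4) = 24 = 24 ✓

x = -4, y = 4, z = -4


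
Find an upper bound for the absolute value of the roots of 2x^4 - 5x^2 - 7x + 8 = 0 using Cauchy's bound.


Cauchy's bound: all roots r satisfy |r| <= 1 + max(|a_i/a_n|) for i = 0,...,n-1
where a_n is the leading coefficient.

Coefficients: [2, 0, -5, -7, 8]
Leading coefficient a_n = 2
Ratios |a_i/a_n|: 0, 5/2, 7/2, 4
Maximum ratio: 4
Cauchy's bound: |r| <= 1 + 4 = 5

Upper bound = 5


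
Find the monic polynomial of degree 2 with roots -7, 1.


A monic polynomial with roots -7, 1 is:
p(x) = (x + 7)(x - 1)
After multiplying by (x + 7): x + 7
After multiplying by (x - 1): x^2 + 6x - 7

x^2 + 6x - 7


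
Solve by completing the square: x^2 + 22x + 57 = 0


Start: x^2 + 22x + 57 = 0
Move constant: x^2 + 22x = -57
Half of 22 is 11, squared is 121
Add 121 to both sides: x^2 + 22x + 121 = 64
(x + 11)^2 = 64
x + 11 = ±8
x = -11 + 8 = -3 or x = -11 - 8 = -19

x = -19, x = -3


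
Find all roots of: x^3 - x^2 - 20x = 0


The constant term is 0, so x = 0 is a root. Factor out x:
  x^2 - x - 20 = 0
Solve the quadratic x^2 - x - 20 = 0: discriminant = (-1)^2 - 4(1)(-20) = 1 + 80 = 81.
sqrt(81) = 9, so x = (1 ± 9)/2: x = 5 or x = -4.
Collecting all roots found:

x = -4, x = 0, x = 5


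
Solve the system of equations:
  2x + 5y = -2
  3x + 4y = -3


Using Cramer's rule:
Determinant D = (2)(4) - (3)(5) = 8 - 15 = -7
Dx = (-2)(4) - (-3)(5) = -8 + 15 = 7
Dy = (2)(-3) - (3)(-2) = -6 + 6 = 0
x = Dx/D = 7/-7 = -1
y = Dy/D = 0/-7 = 0

x = -1, y = 0


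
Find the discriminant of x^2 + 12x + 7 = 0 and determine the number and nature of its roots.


For ax^2 + bx + c = 0, discriminant D = b^2 - 4ac
Here a = 1, b = 12, c = 7
D = (12)^2 - 4(1)(7) = 144 - 28 = 116

D = 116 > 0 but not a perfect square
The equation has 2 distinct real irrational roots.

Discriminant = 116, 2 distinct real irrational roots


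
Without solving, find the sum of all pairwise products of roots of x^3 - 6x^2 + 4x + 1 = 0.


By Vieta's formulas for x^3 + bx^2 + cx + d = 0:
  r1 + r2 + r3 = -b/a = 6
  r1*r2 + r1*r3 + r2*r3 = c/a = 4
  r1*r2*r3 = -d/a = -1


Sum of pairwise products = 4


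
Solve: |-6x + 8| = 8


An absolute value equation |expr| = 8 gives two cases:
Case 1: -6x + 8 = 8
  -6x = 0, so x = 0
Case 2: -6x + 8 = -8
  -6x = -16, so x = 8/3

x = 0, x = 8/3


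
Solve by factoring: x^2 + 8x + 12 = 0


We need two numbers that multiply to 12 and add to 8.
Those numbers are 6 and 2 (since 6 * 2 = 12 and 6 + 2 = 8).
So x^2 + 8x + 12 = (x + 6)(x + 2) = 0
Setting each factor to zero: x = -6 or x = -2

x = -6, x = -2


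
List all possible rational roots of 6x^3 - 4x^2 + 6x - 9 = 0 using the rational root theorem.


Rational root theorem: possible roots are ±p/q where:
  p divides the constant term (-9): p ∈ {1, 3, 9}
  q divides the leading coefficient (6): q ∈ {1, 2, 3, 6}

All possible rational roots: -9, -9/2, -3, -3/2, -1, -1/2, -1/3, -1/6, 1/6, 1/3, 1/2, 1, 3/2, 3, 9/2, 9

-9, -9/2, -3, -3/2, -1, -1/2, -1/3, -1/6, 1/6, 1/3, 1/2, 1, 3/2, 3, 9/2, 9


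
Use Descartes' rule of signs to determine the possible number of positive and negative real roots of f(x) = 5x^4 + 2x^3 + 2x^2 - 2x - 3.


Descartes' rule of signs:

For positive roots, count sign changes in f(x) = 5x^4 + 2x^3 + 2x^2 - 2x - 3:
Signs of coefficients: +, +, +, -, -
Number of sign changes: 1
Possible positive real roots: 1

For negative roots, examine f(-x) = 5x^4 - 2x^3 + 2x^2 + 2x - 3:
Signs of coefficients: +, -, +, +, -
Number of sign changes: 3
Possible negative real roots: 3, 1

Positive roots: 1; Negative roots: 3 or 1


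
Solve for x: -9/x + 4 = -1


Subtract 4 from both sides: -9/x = -5
Multiply both sides by x: -9 = -5 * x
Divide by -5: x = 9/5

x = 9/5


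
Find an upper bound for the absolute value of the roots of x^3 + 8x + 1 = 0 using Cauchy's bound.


Cauchy's bound: all roots r satisfy |r| <= 1 + max(|a_i/a_n|) for i = 0,...,n-1
where a_n is the leading coefficient.

Coefficients: [1, 0, 8, 1]
Leading coefficient a_n = 1
Ratios |a_i/a_n|: 0, 8, 1
Maximum ratio: 8
Cauchy's bound: |r| <= 1 + 8 = 9

Upper bound = 9


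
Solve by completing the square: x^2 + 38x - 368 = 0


Start: x^2 + 38x - 368 = 0
Move constant: x^2 + 38x = 368
Half of 38 is 19, squared is 361
Add 361 to both sides: x^2 + 38x + 361 = 729
(x + 19)^2 = 729
x + 19 = ±27
x = -19 + 27 = 8 or x = -19 - 27 = -46

x = -46, x = 8


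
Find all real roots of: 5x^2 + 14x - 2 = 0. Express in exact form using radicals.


Using the quadratic formula: x = (-b ± sqrt(b^2 - 4ac)) / (2a)
Here a = 5, b = 14, c = -2
Discriminant = b^2 - 4ac = 14^2 - 4(5)(-2) = 196 + 40 = 236
Since discriminant = 236 > 0, there are two real roots.
x = (-14 ± 2*sqrt(59)) / 10
Simplifying: x = (-7 ± sqrt(59)) / 5
Numerically: x ≈ 0.1362 or x ≈ -2.9362

x = (-7 + sqrt(59)) / 5 or x = (-7 - sqrt(59)) / 5


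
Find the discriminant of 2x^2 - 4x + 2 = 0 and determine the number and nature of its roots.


For ax^2 + bx + c = 0, discriminant D = b^2 - 4ac
Here a = 2, b = -4, c = 2
D = (-4)^2 - 4(2)(2) = 16 - 16 = 0

D = 0
The equation has exactly 1 real root (a repeated/double root).

Discriminant = 0, 1 repeated real root


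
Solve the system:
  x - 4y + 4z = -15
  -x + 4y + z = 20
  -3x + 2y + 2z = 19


Using Cramer's rule. Expand each determinant along the first row.
D  = 1*[4*2 - 1*2] - (-4)*[(-1)*2 - 1*(-3)] + 4*[(-1)*2 - 4*(-3)]
  = 1*(6) - (-4)*(1) + 4*(10) = 50
Dx = (-15)*[4*2 - 1*2] - (-4)*[20*2 - 1*19] + 4*[20*2 - 4*19]
  = (-15)*(6) - (-4)*(21) + 4*(-36) = -150
Dy = 1*[20*2 - 1*19] - (-15)*[(-1)*2 - 1*(-3)] + 4*[(-1)*19 - 20*(-3)]
  = 1*(21) - (-15)*(1) + 4*(41) = 200
Dz = 1*[4*19 - 20*2] - (-4)*[(-1)*19 - 20*(-3)] + (-15)*[(-1)*2 - 4*(-3)]
  = 1*(36) - (-4)*(41) + (-15)*(10) = 50
x = Dx/D = -150/50 = -3, y = Dy/D = 200/50 = 4, z = Dz/D = 50/50 = 1
Check eq1: (1)(-3) + (-4)(4) + (4)(1) = -15 = -15 ✓
Check eq2: (-1)(-3) + (4)(4) + (1)(1) = 20 = 20 ✓
Check eq3: (-3)(-3) + (2)(4) + (2)(1) = 19 = 19 ✓

x = -3, y = 4, z = 1


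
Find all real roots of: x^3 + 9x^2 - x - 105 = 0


Let p(x) = x^3 + 9x^2 - x - 105. By the rational root theorem (leading coefficient 1), any rational root is an integer divisor of 105: try ±1, ±2, ... in turn.
Test x = 1: value = -96 ≠ 0.
Test x = -1: value = -96 ≠ 0.
Test x = 3: value = 0 ✓, so (x - 3) is a factor.
Synthetic division by (x - 3): bring down 1; 1(3) + 9 = 12; 12(3) - 1 = 35; 35(3) - 105 = 0 → quotient x^2 + 12x + 35, remainder 0.
Solve the quadratic x^2 + 12x + 35 = 0: discriminant = 12^2 - 4(1)(35) = 144 - 140 = 4.
sqrt(4) = 2, so x = (-12 ± 2)/2: x = -5 or x = -7.

x = -7, x = -5, x = 3


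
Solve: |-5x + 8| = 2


An absolute value equation |expr| = 2 gives two cases:
Case 1: -5x + 8 = 2
  -5x = -6, so x = 6/5
Case 2: -5x + 8 = -2
  -5x = -10, so x = 2

x = 6/5, x = 2


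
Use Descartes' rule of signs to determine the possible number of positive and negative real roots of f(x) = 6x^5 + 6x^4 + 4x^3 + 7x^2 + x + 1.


Descartes' rule of signs:

For positive roots, count sign changes in f(x) = 6x^5 + 6x^4 + 4x^3 + 7x^2 + x + 1:
Signs of coefficients: +, +, +, +, +, +
Number of sign changes: 0
Possible positive real roots: 0

For negative roots, examine f(-x) = -6x^5 + 6x^4 - 4x^3 + 7x^2 - x + 1:
Signs of coefficients: -, +, -, +, -, +
Number of sign changes: 5
Possible negative real roots: 5, 3, 1

Positive roots: 0; Negative roots: 5 or 3 or 1


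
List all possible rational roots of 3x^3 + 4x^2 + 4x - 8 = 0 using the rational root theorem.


Rational root theorem: possible roots are ±p/q where:
  p divides the constant term (-8): p ∈ {1, 2, 4, 8}
  q divides the leading coefficient (3): q ∈ {1, 3}

All possible rational roots: -8, -4, -8/3, -2, -4/3, -1, -2/3, -1/3, 1/3, 2/3, 1, 4/3, 2, 8/3, 4, 8

-8, -4, -8/3, -2, -4/3, -1, -2/3, -1/3, 1/3, 2/3, 1, 4/3, 2, 8/3, 4, 8


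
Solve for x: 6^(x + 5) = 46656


Express both sides with the same base.
46656 = 6^6
Since the bases match, equate exponents: x + 5 = 6
So x = 6 - (5) = 1

x = 1


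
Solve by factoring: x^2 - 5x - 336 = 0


We need two numbers that multiply to -336 and add to -5.
Those numbers are -21 and 16 (since (-21) * 16 = -336 and (-21) + 16 = -5).
So x^2 - 5x - 336 = (x - 21)(x + 16) = 0
Setting each factor to zero: x = 21 or x = -16

x = -16, x = 21


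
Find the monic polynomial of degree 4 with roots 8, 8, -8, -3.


A monic polynomial with roots 8, 8, -8, -3 is:
p(x) = (x - 8)(x - 8)(x + 8)(x + 3)
After multiplying by (x - 8): x - 8
After multiplying by (x - 8): x^2 - 16x + 64
After multiplying by (x + 8): x^3 - 8x^2 - 64x + 512
After multiplying by (x + 3): x^4 - 5x^3 - 88x^2 + 320x + 1536

x^4 - 5x^3 - 88x^2 + 320x + 1536


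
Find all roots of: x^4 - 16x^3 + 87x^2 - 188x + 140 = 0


Let p(x) = x^4 - 16x^3 + 87x^2 - 188x + 140. By the rational root theorem (leading coefficient 1), any rational root is an integer divisor of 140: try ±1, ±2, ... in turn.
Test x = 1: value = 24 ≠ 0.
Test x = -1: value = 432 ≠ 0.
Test x = 2: value = 0 ✓, so (x - 2) is a factor.
Synthetic division by (x - 2): bring down 1; 1(2) - 16 = -14; (-14)(2) + 87 = 59; 59(2) - 188 = -70; (-70)(2) + 140 = 0 → quotient x^3 - 14x^2 + 59x - 70, remainder 0.
Continue with the quotient x^3 - 14x^2 + 59x - 70 (candidates must divide 70; re-test x = 2 first in case it repeats).
Test x = 2: value = 0 ✓, so (x - 2) is a factor.
Synthetic division by (x - 2): bring down 1; 1(2) - 14 = -12; (-12)(2) + 59 = 35; 35(2) - 70 = 0 → quotient x^2 - 12x + 35, remainder 0.
Solve the quadratic x^2 - 12x + 35 = 0: discriminant = (-12)^2 - 4(1)(35) = 144 - 140 = 4.
sqrt(4) = 2, so x = (12 ± 2)/2: x = 7 or x = 5.
Collecting all roots found:

x = 2 (multiplicity 2), x = 5, x = 7


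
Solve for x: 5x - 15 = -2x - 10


Starting with: 5x - 15 = -2x - 10
Move all x terms to left: (5 + 2)x = -10 + 15
Simplify: 7x = 5
Divide both sides by 7: x = 5/7

x = 5/7


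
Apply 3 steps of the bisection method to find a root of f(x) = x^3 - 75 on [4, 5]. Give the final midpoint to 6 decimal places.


f(x) = x^3 - 75
f(4) = -11 < 0
f(5) = 50 > 0

Step 1: midpoint = (4.000000 + 5.000000)/2 = 4.500000
  f(4.500000) = 16.125000
  f(mid) > 0, so root is in [4.000000, 4.500000]

Step 2: midpoint = (4.000000 + 4.500000)/2 = 4.250000
  f(4.250000) = 1.765625
  f(mid) > 0, so root is in [4.000000, 4.250000]

Step 3: midpoint = (4.000000 + 4.250000)/2 = 4.125000
  f(4.125000) = -4.810547
  f(mid) < 0, so root is in [4.125000, 4.250000]

midpoint = 4.125000


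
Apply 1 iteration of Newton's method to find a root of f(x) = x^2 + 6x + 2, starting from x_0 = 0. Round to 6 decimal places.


Newton's method: x_(n+1) = x_n - f(x_n)/f'(x_n)
f(x) = x^2 + 6x + 2
f'(x) = 2x + 6

Iteration 1:
  f(0.000000) = 2.000000
  f'(0.000000) = 6.000000
  x_1 = 0.000000 - (2.000000)/(6.000000) = -0.333333

x_1 = -0.333333


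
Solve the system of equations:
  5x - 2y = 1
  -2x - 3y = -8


Using Cramer's rule:
Determinant D = (5)(-3) - (-2)(-2) = -15 - 4 = -19
Dx = (1)(-3) - (-8)(-2) = -3 - 16 = -19
Dy = (5)(-8) - (-2)(1) = -40 + 2 = -38
x = Dx/D = -19/-19 = 1
y = Dy/D = -38/-19 = 2

x = 1, y = 2


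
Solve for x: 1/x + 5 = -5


Subtract 5 from both sides: 1/x = -10
Multiply both sides by x: 1 = -10 * x
Divide by -10: x = -1/10

x = -1/10


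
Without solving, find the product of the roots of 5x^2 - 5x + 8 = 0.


By Vieta's formulas for ax^2 + bx + c = 0:
  Sum of roots = -b/a
  Product of roots = c/a

Here a = 5, b = -5, c = 8
Sum = -(-5)/5 = 1
Product = 8/5 = 8/5

Product = 8/5


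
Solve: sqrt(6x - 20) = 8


Square both sides: 6x - 20 = 8^2 = 64
6x = 64 + 20 = 84
x = 14
Check: sqrt(6*14 - 20) = sqrt(64) = 8 ✓

x = 14


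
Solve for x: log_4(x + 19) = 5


Convert to exponential form: x + 19 = 4^5 = 1024
x = 1024 - 19 = 1005
Check: log_4(1005 + 19) = log_4(1024) = log_4(1024) = 5 ✓

x = 1005


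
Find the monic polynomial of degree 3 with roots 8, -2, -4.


A monic polynomial with roots 8, -2, -4 is:
p(x) = (x - 8)(x + 2)(x + 4)
After multiplying by (x - 8): x - 8
After multiplying by (x + 2): x^2 - 6x - 16
After multiplying by (x + 4): x^3 - 2x^2 - 40x - 64

x^3 - 2x^2 - 40x - 64


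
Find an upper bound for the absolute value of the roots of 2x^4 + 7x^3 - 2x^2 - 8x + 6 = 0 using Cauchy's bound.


Cauchy's bound: all roots r satisfy |r| <= 1 + max(|a_i/a_n|) for i = 0,...,n-1
where a_n is the leading coefficient.

Coefficients: [2, 7, -2, -8, 6]
Leading coefficient a_n = 2
Ratios |a_i/a_n|: 7/2, 1, 4, 3
Maximum ratio: 4
Cauchy's bound: |r| <= 1 + 4 = 5

Upper bound = 5


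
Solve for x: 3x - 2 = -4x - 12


Starting with: 3x - 2 = -4x - 12
Move all x terms to left: (3 + 4)x = -12 + 2
Simplify: 7x = -10
Divide both sides by 7: x = -10/7

x = -10/7


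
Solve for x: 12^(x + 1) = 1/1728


Express both sides with the same base.
1/1728 = 12^(-3)
Since the bases match, equate exponents: x + 1 = -3
So x = -3 - (1) = -4

x = -4


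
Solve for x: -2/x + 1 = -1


Subtract 1 from both sides: -2/x = -2
Multiply both sides by x: -2 = -2 * x
Divide by -2: x = 1

x = 1


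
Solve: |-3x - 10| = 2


An absolute value equation |expr| = 2 gives two cases:
Case 1: -3x - 10 = 2
  -3x = 12, so x = -4
Case 2: -3x - 10 = -2
  -3x = 8, so x = -8/3

x = -4, x = -8/3


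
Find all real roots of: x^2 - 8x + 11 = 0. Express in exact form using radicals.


Using the quadratic formula: x = (-b ± sqrt(b^2 - 4ac)) / (2a)
Here a = 1, b = -8, c = 11
Discriminant = b^2 - 4ac = (-8)^2 - 4(1)(11) = 64 - 44 = 20
Since discriminant = 20 > 0, there are two real roots.
x = (8 ± 2*sqrt(5)) / 2
Simplifying: x = 4 ± sqrt(5)
Numerically: x ≈ 6.2361 or x ≈ 1.7639

x = 4 + sqrt(5) or x = 4 - sqrt(5)


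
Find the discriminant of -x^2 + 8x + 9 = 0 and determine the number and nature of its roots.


For ax^2 + bx + c = 0, discriminant D = b^2 - 4ac
Here a = -1, b = 8, c = 9
D = (8)^2 - 4(-1)(9) = 64 + 36 = 100

D = 100 > 0 and is a perfect square (sqrt = 10)
The equation has 2 distinct real rational roots.

Discriminant = 100, 2 distinct real rational roots


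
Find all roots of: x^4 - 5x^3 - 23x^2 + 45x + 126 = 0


Let p(x) = x^4 - 5x^3 - 23x^2 + 45x + 126. By the rational root theorem (leading coefficient 1), any rational root is an integer divisor of 126: try ±1, ±2, ... in turn.
Test x = 1: value = 144 ≠ 0.
Test x = -1: value = 64 ≠ 0.
Test x = 2: value = 100 ≠ 0.
Test x = -2: value = 0 ✓, so (x + 2) is a factor.
Synthetic division by (x + 2): bring down 1; 1(-2) - 5 = -7; (-7)(-2) - 23 = -9; (-9)(-2) + 45 = 63; 63(-2) + 126 = 0 → quotient x^3 - 7x^2 - 9x + 63, remainder 0.
Continue with the quotient x^3 - 7x^2 - 9x + 63 (candidates must divide 63).
Test x = 3: value = 0 ✓, so (x - 3) is a factor.
Synthetic division by (x - 3): bring down 1; 1(3) - 7 = -4; (-4)(3) - 9 = -21; (-21)(3) + 63 = 0 → quotient x^2 - 4x - 21, remainder 0.
Solve the quadratic x^2 - 4x - 21 = 0: discriminant = (-4)^2 - 4(1)(-21) = 16 + 84 = 100.
sqrt(100) = 10, so x = (4 ± 10)/2: x = 7 or x = -3.
Collecting all roots found:

x = -3, x = -2, x = 3, x = 7


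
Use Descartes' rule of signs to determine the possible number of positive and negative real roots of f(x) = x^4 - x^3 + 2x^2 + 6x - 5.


Descartes' rule of signs:

For positive roots, count sign changes in f(x) = x^4 - x^3 + 2x^2 + 6x - 5:
Signs of coefficients: +, -, +, +, -
Number of sign changes: 3
Possible positive real roots: 3, 1

For negative roots, examine f(-x) = x^4 + x^3 + 2x^2 - 6x - 5:
Signs of coefficients: +, +, +, -, -
Number of sign changes: 1
Possible negative real roots: 1

Positive roots: 3 or 1; Negative roots: 1


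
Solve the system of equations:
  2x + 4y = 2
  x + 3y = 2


Using Cramer's rule:
Determinant D = (2)(3) - (1)(4) = 6 - 4 = 2
Dx = (2)(3) - (2)(4) = 6 - 8 = -2
Dy = (2)(2) - (1)(2) = 4 - 2 = 2
x = Dx/D = -2/2 = -1
y = Dy/D = 2/2 = 1

x = -1, y = 1


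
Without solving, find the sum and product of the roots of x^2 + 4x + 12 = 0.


By Vieta's formulas for ax^2 + bx + c = 0:
  Sum of roots = -b/a
  Product of roots = c/a

Here a = 1, b = 4, c = 12
Sum = -(4)/1 = -4
Product = 12/1 = 12

Sum = -4, Product = 12


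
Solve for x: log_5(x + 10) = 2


Convert to exponential form: x + 10 = 5^2 = 25
x = 25 - 10 = 15
Check: log_5(15 + 10) = log_5(25) = log_5(25) = 2 ✓

x = 15


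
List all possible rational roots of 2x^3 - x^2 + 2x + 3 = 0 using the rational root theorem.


Rational root theorem: possible roots are ±p/q where:
  p divides the constant term (3): p ∈ {1, 3}
  q divides the leading coefficient (2): q ∈ {1, 2}

All possible rational roots: -3, -3/2, -1, -1/2, 1/2, 1, 3/2, 3

-3, -3/2, -1, -1/2, 1/2, 1, 3/2, 3


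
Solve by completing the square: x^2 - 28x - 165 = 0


Start: x^2 - 28x - 165 = 0
Move constant: x^2 - 28x = 165
Half of -28 is -14, squared is 196
Add 196 to both sides: x^2 - 28x + 196 = 361
(x - 14)^2 = 361
x - 14 = ±19
x = 14 + 19 = 33 or x = 14 - 19 = -5

x = -5, x = 33


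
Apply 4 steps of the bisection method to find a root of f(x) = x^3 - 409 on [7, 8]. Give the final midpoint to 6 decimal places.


f(x) = x^3 - 409
f(7) = -66 < 0
f(8) = 103 > 0

Step 1: midpoint = (7.000000 + 8.000000)/2 = 7.500000
  f(7.500000) = 12.875000
  f(mid) > 0, so root is in [7.000000, 7.500000]

Step 2: midpoint = (7.000000 + 7.500000)/2 = 7.250000
  f(7.250000) = -27.921875
  f(mid) < 0, so root is in [7.250000, 7.500000]

Step 3: midpoint = (7.250000 + 7.500000)/2 = 7.375000
  f(7.375000) = -7.869141
  f(mid) < 0, so root is in [7.375000, 7.500000]

Step 4: midpoint = (7.375000 + 7.500000)/2 = 7.437500
  f(7.437500) = 2.415771
  f(mid) > 0, so root is in [7.375000, 7.437500]

midpoint = 7.437500


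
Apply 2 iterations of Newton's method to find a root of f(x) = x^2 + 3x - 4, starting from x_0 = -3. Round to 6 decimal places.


Newton's method: x_(n+1) = x_n - f(x_n)/f'(x_n)
f(x) = x^2 + 3x - 4
f'(x) = 2x + 3

Iteration 1:
  f(-3.000000) = -4.000000
  f'(-3.000000) = -3.000000
  x_1 = -3.000000 - (-4.000000)/(-3.000000) = -4.333333

Iteration 2:
  f(-4.333333) = 1.777778
  f'(-4.333333) = -5.666667
  x_2 = -4.333333 - (1.777778)/(-5.666667) = -4.019608

x_2 = -4.019608


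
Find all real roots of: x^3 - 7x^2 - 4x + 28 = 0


Let p(x) = x^3 - 7x^2 - 4x + 28. By the rational root theorem (leading coefficient 1), any rational root is an integer divisor of 28: try ±1, ±2, ... in turn.
Test x = 1: value = 18 ≠ 0.
Test x = -1: value = 24 ≠ 0.
Test x = 2: value = 0 ✓, so (x - 2) is a factor.
Synthetic division by (x - 2): bring down 1; 1(2) - 7 = -5; (-5)(2) - 4 = -14; (-14)(2) + 28 = 0 → quotient x^2 - 5x - 14, remainder 0.
Solve the quadratic x^2 - 5x - 14 = 0: discriminant = (-5)^2 - 4(1)(-14) = 25 + 56 = 81.
sqrt(81) = 9, so x = (5 ± 9)/2: x = 7 or x = -2.

x = -2, x = 2, x = 7


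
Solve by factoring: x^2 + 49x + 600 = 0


We need two numbers that multiply to 600 and add to 49.
Those numbers are 24 and 25 (since 24 * 25 = 600 and 24 + 25 = 49).
So x^2 + 49x + 600 = (x + 24)(x + 25) = 0
Setting each factor to zero: x = -24 or x = -25

x = -25, x = -24


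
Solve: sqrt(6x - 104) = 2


Square both sides: 6x - 104 = 2^2 = 4
6x = 4 + 104 = 108
x = 18
Check: sqrt(6*18 - 104) = sqrt(4) = 2 ✓

x = 18


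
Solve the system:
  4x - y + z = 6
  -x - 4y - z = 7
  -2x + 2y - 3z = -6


Using Cramer's rule. Expand each determinant along the first row.
D  = 4*[(-4)*(-3) - (-1)*2] - (-1)*[(-1)*(-3) - (-1)*(-2)] + 1*[(-1)*2 - (-4)*(-2)]
  = 4*(14) - (-1)*(1) + 1*(-10) = 47
Dx = 6*[(-4)*(-3) - (-1)*2] - (-1)*[7*(-3) - (-1)*(-6)] + 1*[7*2 - (-4)*(-6)]
  = 6*(14) - (-1)*(-27) + 1*(-10) = 47
Dy = 4*[7*(-3) - (-1)*(-6)] - 6*[(-1)*(-3) - (-1)*(-2)] + 1*[(-1)*(-6) - 7*(-2)]
  = 4*(-27) - 6*(1) + 1*(20) = -94
Dz = 4*[(-4)*(-6) - 7*2] - (-1)*[(-1)*(-6) - 7*(-2)] + 6*[(-1)*2 - (-4)*(-2)]
  = 4*(10) - (-1)*(20) + 6*(-10) = 0
x = Dx/D = 47/47 = 1, y = Dy/D = -94/47 = -2, z = Dz/D = 0/47 = 0
Check eq1: (4)(1) + (-1)(-2) + (1)(0) = 6 = 6 ✓
Check eq2: (-1)(1) + (-4)(-2) + (-1)(0) = 7 = 7 ✓
Check eq3: (-2)(1) + (2)(-2) + (-3)(0) = -6 = -6 ✓

x = 1, y = -2, z = 0


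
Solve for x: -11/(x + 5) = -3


Multiply both sides by (x + 5): -11 = -3(x + 5)
Distribute: -11 = -3x - 15
-3x = -11 + 15 = 4
x = -4/3

x = -4/3


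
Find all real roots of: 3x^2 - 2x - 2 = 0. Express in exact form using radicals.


Using the quadratic formula: x = (-b ± sqrt(b^2 - 4ac)) / (2a)
Here a = 3, b = -2, c = -2
Discriminant = b^2 - 4ac = (-2)^2 - 4(3)(-2) = 4 + 24 = 28
Since discriminant = 28 > 0, there are two real roots.
x = (2 ± 2*sqrt(7)) / 6
Simplifying: x = (1 ± sqrt(7)) / 3
Numerically: x ≈ 1.2153 or x ≈ -0.5486

x = (1 + sqrt(7)) / 3 or x = (1 - sqrt(7)) / 3


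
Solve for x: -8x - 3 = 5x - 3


Starting with: -8x - 3 = 5x - 3
Move all x terms to left: (-8 - 5)x = -3 + 3
Simplify: -13x = 0
Divide both sides by -13: x = 0

x = 0


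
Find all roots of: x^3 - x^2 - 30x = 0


The constant term is 0, so x = 0 is a root. Factor out x:
  x^2 - x - 30 = 0
Solve the quadratic x^2 - x - 30 = 0: discriminant = (-1)^2 - 4(1)(-30) = 1 + 120 = 121.
sqrt(121) = 11, so x = (1 ± 11)/2: x = 6 or x = -5.
Collecting all roots found:

x = -5, x = 0, x = 6


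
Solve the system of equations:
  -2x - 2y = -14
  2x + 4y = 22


Using Cramer's rule:
Determinant D = (-2)(4) - (2)(-2) = -8 + 4 = -4
Dx = (-14)(4) - (22)(-2) = -56 + 44 = -12
Dy = (-2)(22) - (2)(-14) = -44 + 28 = -16
x = Dx/D = -12/-4 = 3
y = Dy/D = -16/-4 = 4

x = 3, y = 4
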